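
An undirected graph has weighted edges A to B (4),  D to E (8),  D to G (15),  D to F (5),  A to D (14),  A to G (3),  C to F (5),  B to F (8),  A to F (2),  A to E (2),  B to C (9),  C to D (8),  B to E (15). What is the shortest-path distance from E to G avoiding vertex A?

23

Comparing a few candidate routes:
E -> B -> C -> D -> G: 15 + 9 + 8 + 15 = 47
E -> B -> F -> D -> G: 15 + 8 + 5 + 15 = 43
E -> D -> G: 8 + 15 = 23
Best route has total 23.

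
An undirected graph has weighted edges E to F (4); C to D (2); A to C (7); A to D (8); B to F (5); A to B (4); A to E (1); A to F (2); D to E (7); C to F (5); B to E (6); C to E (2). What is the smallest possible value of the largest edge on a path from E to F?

2

Comparing a few candidate routes:
E - F: max(4) = 4
E - C - F: max(2, 5) = 5
E - B - F: max(6, 5) = 6
E - A - F: max(1, 2) = 2
E - A - B - F: max(1, 4, 5) = 5
The minimum achievable maximum is 2.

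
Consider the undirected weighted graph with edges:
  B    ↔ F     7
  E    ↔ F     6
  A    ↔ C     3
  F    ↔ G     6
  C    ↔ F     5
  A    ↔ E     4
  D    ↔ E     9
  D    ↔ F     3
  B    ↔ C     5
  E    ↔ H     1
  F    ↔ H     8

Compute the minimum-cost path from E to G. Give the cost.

Routes from E to G:
E-A-C-B-F-G: 4 + 3 + 5 + 7 + 6 = 25
E-D-F-G: 9 + 3 + 6 = 18
E-F-G: 6 + 6 = 12
E-A-C-F-G: 4 + 3 + 5 + 6 = 18
E-H-F-G: 1 + 8 + 6 = 15
Shortest: 12.

12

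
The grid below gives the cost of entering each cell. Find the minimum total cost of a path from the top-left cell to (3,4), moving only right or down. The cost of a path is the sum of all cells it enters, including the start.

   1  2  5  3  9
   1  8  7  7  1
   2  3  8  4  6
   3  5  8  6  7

Best path: [0,0] → [0,1] → [0,2] → [0,3] → [1,3] → [1,4] → [2,4] → [3,4]
Cost: 1 + 2 + 5 + 3 + 7 + 1 + 6 + 7 = 32
(Top row then right column would cost 34.)

32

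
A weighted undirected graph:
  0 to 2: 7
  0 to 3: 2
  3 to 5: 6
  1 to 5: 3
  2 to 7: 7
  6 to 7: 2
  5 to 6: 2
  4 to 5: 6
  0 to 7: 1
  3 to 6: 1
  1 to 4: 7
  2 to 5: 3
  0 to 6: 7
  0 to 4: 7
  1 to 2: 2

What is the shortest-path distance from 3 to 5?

3

A few of the 3→5 routes:
3 → 5: 6
3 → 0 → 7 → 6 → 5: 2 + 1 + 2 + 2 = 7
3 → 6 → 5: 1 + 2 = 3
3 → 0 → 6 → 5: 2 + 7 + 2 = 11
The minimum is 3.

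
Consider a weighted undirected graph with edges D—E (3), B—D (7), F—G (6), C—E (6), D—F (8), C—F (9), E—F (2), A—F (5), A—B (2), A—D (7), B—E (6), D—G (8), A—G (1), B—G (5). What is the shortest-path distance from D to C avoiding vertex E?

17

Checking several routes:
D - A - F - C: 7 + 5 + 9 = 21
D - F - C: 8 + 9 = 17
D - B - A - F - C: 7 + 2 + 5 + 9 = 23
D - A - G - F - C: 7 + 1 + 6 + 9 = 23
Shortest: 17.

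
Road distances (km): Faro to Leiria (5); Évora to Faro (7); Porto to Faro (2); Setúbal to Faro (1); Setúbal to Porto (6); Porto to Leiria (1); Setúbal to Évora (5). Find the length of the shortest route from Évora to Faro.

A few of the Évora→Faro routes:
Évora→Setúbal→Faro: 5 + 1 = 6
Évora→Faro: 7
Évora→Setúbal→Porto→Faro: 5 + 6 + 2 = 13
Shortest: 6 km.

6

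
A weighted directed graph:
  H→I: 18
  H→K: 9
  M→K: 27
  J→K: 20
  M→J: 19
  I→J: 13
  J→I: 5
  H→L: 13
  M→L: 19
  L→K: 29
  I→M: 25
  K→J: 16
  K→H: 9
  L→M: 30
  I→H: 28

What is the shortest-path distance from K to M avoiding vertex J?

52

Paths from K to M avoiding J:
K→H→I→M: 9 + 18 + 25 = 52
K→H→L→M: 9 + 13 + 30 = 52
Best route has total 52.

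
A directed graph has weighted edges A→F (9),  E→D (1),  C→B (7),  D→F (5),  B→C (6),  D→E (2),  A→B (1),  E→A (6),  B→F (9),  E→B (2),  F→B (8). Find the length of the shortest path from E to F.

6

Paths from E to F:
E - D - F: 1 + 5 = 6
E - B - F: 2 + 9 = 11
E - A - F: 6 + 9 = 15
E - A - B - F: 6 + 1 + 9 = 16
Best route has total 6.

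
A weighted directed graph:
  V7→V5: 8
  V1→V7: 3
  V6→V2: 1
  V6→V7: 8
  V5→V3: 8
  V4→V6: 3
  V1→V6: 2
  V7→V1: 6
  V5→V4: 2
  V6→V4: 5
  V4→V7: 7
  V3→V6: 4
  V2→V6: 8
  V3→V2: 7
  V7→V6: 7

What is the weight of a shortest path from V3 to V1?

Routes from V3 to V1:
V3-V2-V6-V7-V1: 7 + 8 + 8 + 6 = 29
V3-V6-V4-V7-V1: 4 + 5 + 7 + 6 = 22
V3-V6-V7-V1: 4 + 8 + 6 = 18
V3-V2-V6-V4-V7-V1: 7 + 8 + 5 + 7 + 6 = 33
The minimum is 18.

18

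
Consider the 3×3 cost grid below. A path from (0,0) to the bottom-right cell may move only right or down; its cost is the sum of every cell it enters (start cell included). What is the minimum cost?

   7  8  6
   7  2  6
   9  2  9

27

Path [0,0] [1,0] [1,1] [2,1] [2,2]: 7 + 7 + 2 + 2 + 9 = 27.
(Top row then right column would cost 36.)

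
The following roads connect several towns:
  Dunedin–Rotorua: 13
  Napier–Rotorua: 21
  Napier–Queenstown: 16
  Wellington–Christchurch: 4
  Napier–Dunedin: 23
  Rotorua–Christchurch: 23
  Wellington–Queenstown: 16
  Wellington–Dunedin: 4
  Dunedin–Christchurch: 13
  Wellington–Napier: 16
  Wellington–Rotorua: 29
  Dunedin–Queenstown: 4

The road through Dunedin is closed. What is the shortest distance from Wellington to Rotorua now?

Routes from Wellington to Rotorua avoiding Dunedin:
Wellington -> Rotorua: 29
Wellington -> Christchurch -> Rotorua: 4 + 23 = 27
Wellington -> Queenstown -> Napier -> Rotorua: 16 + 16 + 21 = 53
Wellington -> Napier -> Rotorua: 16 + 21 = 37
Best route has total 27.

27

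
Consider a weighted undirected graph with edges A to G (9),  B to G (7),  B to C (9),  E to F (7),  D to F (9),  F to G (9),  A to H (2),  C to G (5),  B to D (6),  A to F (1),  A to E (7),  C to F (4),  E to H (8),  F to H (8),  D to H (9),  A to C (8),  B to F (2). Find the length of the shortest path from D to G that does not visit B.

Checking several routes:
D → F → C → G: 9 + 4 + 5 = 18
D → F → A → G: 9 + 1 + 9 = 19
D → F → G: 9 + 9 = 18
Shortest: 18.

18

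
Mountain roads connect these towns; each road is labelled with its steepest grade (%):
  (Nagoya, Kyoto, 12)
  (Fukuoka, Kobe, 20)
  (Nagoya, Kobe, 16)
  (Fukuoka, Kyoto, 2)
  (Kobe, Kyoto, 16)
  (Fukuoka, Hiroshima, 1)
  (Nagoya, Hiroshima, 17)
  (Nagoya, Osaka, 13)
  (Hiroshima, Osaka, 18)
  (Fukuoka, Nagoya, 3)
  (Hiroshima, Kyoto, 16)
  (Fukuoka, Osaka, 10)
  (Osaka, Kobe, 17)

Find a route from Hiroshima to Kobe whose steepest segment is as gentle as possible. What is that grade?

16

A few of the Hiroshima→Kobe routes:
Hiroshima - Fukuoka - Kyoto - Kobe: max(1, 2, 16) = 16
Hiroshima - Fukuoka - Osaka - Nagoya - Kyoto - Kobe: max(1, 10, 13, 12, 16) = 16
Hiroshima - Fukuoka - Osaka - Nagoya - Kobe: max(1, 10, 13, 16) = 16
Hiroshima - Fukuoka - Nagoya - Kobe: max(1, 3, 16) = 16
Hiroshima - Fukuoka - Nagoya - Kyoto - Kobe: max(1, 3, 12, 16) = 16
Hiroshima - Fukuoka - Kyoto - Nagoya - Kobe: max(1, 2, 12, 16) = 16
Best route has worst link 16%.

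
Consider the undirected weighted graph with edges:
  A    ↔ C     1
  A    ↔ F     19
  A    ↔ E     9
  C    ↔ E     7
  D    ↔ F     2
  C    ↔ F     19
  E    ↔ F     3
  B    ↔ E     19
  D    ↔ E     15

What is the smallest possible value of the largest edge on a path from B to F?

19

Routes from B to F:
B - E - A - C - F: max(19, 9, 1, 19) = 19
B - E - A - F: max(19, 9, 19) = 19
B - E - C - A - F: max(19, 7, 1, 19) = 19
B - E - D - F: max(19, 15, 2) = 19
B - E - F: max(19, 3) = 19
B - E - C - F: max(19, 7, 19) = 19
The minimum achievable maximum is 19.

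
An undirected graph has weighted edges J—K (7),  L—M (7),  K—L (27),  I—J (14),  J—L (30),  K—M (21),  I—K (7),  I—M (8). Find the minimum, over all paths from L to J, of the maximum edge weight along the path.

8

A few of the L→J routes:
L-M-K-J: max(7, 21, 7) = 21
L-M-I-K-J: max(7, 8, 7, 7) = 8
L-M-I-J: max(7, 8, 14) = 14
Best route has worst link 8.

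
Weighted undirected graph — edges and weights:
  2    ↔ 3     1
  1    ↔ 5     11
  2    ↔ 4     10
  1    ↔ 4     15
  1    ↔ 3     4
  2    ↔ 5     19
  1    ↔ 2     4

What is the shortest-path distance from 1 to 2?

Candidate routes:
1 -> 2: 4
1 -> 5 -> 2: 11 + 19 = 30
1 -> 4 -> 2: 15 + 10 = 25
1 -> 3 -> 2: 4 + 1 = 5
The minimum is 4.

4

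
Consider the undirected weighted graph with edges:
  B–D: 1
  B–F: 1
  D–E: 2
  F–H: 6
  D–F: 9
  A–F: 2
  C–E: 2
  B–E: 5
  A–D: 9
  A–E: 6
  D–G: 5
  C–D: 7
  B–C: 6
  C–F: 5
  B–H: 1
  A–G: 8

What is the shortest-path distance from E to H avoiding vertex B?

A few of the E→H routes:
E - C - F - H: 2 + 5 + 6 = 13
E - D - F - H: 2 + 9 + 6 = 17
E - D - A - F - H: 2 + 9 + 2 + 6 = 19
E - A - F - H: 6 + 2 + 6 = 14
Best route has total 13.

13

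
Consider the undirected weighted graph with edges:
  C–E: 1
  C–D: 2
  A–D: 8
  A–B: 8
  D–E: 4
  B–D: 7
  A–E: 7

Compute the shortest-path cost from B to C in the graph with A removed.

9

Paths from B to C avoiding A:
B -> D -> E -> C: 7 + 4 + 1 = 12
B -> D -> C: 7 + 2 = 9
Shortest: 9.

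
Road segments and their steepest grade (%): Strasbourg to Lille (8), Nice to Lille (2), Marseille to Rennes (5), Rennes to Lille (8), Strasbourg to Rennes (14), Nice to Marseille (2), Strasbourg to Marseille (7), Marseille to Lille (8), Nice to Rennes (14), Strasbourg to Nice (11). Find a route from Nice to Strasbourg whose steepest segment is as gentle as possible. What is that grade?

Some routes from Nice to Strasbourg:
Nice -> Lille -> Marseille -> Strasbourg: max(2, 8, 7) = 8
Nice -> Marseille -> Rennes -> Lille -> Strasbourg: max(2, 5, 8, 8) = 8
Nice -> Marseille -> Lille -> Strasbourg: max(2, 8, 8) = 8
Nice -> Marseille -> Strasbourg: max(2, 7) = 7
The minimum achievable maximum is 7%.

7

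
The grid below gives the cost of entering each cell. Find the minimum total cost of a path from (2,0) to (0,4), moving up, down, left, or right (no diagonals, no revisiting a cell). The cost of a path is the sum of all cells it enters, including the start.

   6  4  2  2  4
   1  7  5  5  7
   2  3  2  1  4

Take [2,0] → [2,1] → [2,2] → [2,3] → [1,3] → [0,3] → [0,4] for a total of 2 + 3 + 2 + 1 + 5 + 2 + 4 = 19.

19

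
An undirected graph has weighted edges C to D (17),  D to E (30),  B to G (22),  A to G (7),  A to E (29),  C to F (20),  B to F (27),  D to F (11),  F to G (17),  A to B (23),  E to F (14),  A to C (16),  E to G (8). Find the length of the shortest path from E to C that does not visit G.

Some routes from E to C avoiding G:
E-A-C: 29 + 16 = 45
E-F-D-C: 14 + 11 + 17 = 42
E-F-C: 14 + 20 = 34
Shortest: 34.

34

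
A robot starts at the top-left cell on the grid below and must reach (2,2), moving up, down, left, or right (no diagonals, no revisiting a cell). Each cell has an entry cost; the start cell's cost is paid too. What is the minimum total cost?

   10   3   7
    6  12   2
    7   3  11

One optimal route is [0,0] [0,1] [0,2] [1,2] [2,2].
Its cost is 10 + 3 + 7 + 2 + 11 = 33.

33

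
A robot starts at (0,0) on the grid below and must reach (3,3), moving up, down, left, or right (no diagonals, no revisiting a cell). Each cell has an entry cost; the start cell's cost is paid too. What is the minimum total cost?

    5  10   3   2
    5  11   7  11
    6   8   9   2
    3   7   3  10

Best path: (0,0)→(1,0)→(2,0)→(3,0)→(3,1)→(3,2)→(3,3)
Cost: 5 + 5 + 6 + 3 + 7 + 3 + 10 = 39

39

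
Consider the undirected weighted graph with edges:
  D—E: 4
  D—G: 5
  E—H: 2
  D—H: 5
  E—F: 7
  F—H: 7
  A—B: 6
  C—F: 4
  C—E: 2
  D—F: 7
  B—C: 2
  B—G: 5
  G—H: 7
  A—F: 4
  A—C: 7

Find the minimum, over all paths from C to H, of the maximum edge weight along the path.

A few of the C→H routes:
C -> E -> H: max(2, 2) = 2
C -> E -> D -> H: max(2, 4, 5) = 5
C -> B -> G -> D -> E -> H: max(2, 5, 5, 4, 2) = 5
The minimum achievable maximum is 2.

2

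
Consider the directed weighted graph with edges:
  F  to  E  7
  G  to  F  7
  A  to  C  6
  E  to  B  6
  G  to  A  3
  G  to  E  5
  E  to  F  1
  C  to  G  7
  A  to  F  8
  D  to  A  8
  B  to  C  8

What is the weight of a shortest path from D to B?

Paths from D to B:
D→A→C→G→F→E→B: 8 + 6 + 7 + 7 + 7 + 6 = 41
D→A→C→G→E→B: 8 + 6 + 7 + 5 + 6 = 32
D→A→F→E→B: 8 + 8 + 7 + 6 = 29
Shortest: 29.

29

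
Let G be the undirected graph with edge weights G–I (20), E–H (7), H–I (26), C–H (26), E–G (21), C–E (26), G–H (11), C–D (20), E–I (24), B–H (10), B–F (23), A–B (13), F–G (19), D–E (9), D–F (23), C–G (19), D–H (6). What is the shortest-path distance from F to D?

Checking several routes:
F→D: 23
F→G→H→E→D: 19 + 11 + 7 + 9 = 46
F→G→H→D: 19 + 11 + 6 = 36
F→B→H→D: 23 + 10 + 6 = 39
The minimum is 23.

23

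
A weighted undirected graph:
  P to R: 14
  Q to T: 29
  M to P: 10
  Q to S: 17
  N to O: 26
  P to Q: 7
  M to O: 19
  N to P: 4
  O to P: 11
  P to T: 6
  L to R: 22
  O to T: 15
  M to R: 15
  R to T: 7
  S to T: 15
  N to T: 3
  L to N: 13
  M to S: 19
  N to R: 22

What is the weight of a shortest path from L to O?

Checking several routes:
L→N→P→O: 13 + 4 + 11 = 28
L→N→T→P→O: 13 + 3 + 6 + 11 = 33
L→N→T→O: 13 + 3 + 15 = 31
L→N→P→T→O: 13 + 4 + 6 + 15 = 38
Shortest: 28.

28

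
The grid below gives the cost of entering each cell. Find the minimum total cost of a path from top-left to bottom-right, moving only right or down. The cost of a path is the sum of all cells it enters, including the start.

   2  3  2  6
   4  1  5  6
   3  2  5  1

14

Take (0,0) → (0,1) → (1,1) → (2,1) → (2,2) → (2,3) for a total of 2 + 3 + 1 + 2 + 5 + 1 = 14.
For comparison, the top-then-right route costs 20.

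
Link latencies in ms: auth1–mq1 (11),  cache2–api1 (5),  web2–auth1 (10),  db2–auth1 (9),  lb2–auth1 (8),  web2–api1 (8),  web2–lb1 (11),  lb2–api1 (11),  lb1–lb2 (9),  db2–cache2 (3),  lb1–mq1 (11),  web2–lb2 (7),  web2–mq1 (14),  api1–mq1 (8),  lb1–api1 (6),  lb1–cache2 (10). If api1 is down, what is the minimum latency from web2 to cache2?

Some routes from web2 to cache2 avoiding api1:
web2→lb2→auth1→db2→cache2: 7 + 8 + 9 + 3 = 27
web2→auth1→db2→cache2: 10 + 9 + 3 = 22
web2→lb2→lb1→cache2: 7 + 9 + 10 = 26
web2→lb1→cache2: 11 + 10 = 21
web2→mq1→lb1→cache2: 14 + 11 + 10 = 35
Shortest: 21 ms.

21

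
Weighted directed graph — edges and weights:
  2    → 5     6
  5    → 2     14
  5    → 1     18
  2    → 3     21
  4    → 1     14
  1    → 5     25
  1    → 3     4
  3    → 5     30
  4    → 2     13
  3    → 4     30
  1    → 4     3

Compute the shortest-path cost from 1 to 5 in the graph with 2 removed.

Candidate routes:
1 - 5: 25
1 - 3 - 5: 4 + 30 = 34
The minimum is 25.

25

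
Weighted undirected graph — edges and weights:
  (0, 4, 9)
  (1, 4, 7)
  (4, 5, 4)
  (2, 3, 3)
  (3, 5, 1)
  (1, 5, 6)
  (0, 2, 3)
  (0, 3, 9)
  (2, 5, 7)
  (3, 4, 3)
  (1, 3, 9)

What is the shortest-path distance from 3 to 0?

Checking several routes:
3→2→0: 3 + 3 = 6
3→0: 9
3→5→4→0: 1 + 4 + 9 = 14
3→5→2→0: 1 + 7 + 3 = 11
3→4→0: 3 + 9 = 12
Best route has total 6.

6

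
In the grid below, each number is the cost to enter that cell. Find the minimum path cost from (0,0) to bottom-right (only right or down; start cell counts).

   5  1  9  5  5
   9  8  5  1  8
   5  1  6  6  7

One optimal route is r0c0 -> r0c1 -> r1c1 -> r1c2 -> r1c3 -> r2c3 -> r2c4.
Its cost is 5 + 1 + 8 + 5 + 1 + 6 + 7 = 33.

33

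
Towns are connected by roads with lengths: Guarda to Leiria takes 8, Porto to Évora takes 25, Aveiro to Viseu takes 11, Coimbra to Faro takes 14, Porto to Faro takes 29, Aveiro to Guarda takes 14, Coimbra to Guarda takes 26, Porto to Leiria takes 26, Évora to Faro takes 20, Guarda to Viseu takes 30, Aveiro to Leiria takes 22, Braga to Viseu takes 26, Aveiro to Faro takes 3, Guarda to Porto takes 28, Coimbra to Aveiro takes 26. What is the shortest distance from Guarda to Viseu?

25

Some routes from Guarda to Viseu:
Guarda - Leiria - Aveiro - Viseu: 8 + 22 + 11 = 41
Guarda - Viseu: 30
Guarda - Porto - Faro - Aveiro - Viseu: 28 + 29 + 3 + 11 = 71
Guarda - Aveiro - Viseu: 14 + 11 = 25
Guarda - Coimbra - Faro - Aveiro - Viseu: 26 + 14 + 3 + 11 = 54
Guarda - Coimbra - Aveiro - Viseu: 26 + 26 + 11 = 63
Best route has total 25.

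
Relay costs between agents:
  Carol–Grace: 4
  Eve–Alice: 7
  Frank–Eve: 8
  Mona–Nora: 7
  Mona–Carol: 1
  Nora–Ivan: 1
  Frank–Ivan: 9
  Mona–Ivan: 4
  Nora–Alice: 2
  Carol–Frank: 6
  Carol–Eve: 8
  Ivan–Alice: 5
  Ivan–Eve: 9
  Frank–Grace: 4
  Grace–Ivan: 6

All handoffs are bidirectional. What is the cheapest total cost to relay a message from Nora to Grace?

7

Checking several routes:
Nora -> Ivan -> Mona -> Carol -> Grace: 1 + 4 + 1 + 4 = 10
Nora -> Mona -> Carol -> Grace: 7 + 1 + 4 = 12
Nora -> Ivan -> Grace: 1 + 6 = 7
Shortest: 7.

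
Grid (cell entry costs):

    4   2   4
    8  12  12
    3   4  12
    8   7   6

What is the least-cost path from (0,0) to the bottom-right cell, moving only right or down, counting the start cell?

Best path: (0,0)→(1,0)→(2,0)→(2,1)→(3,1)→(3,2)
Cost: 4 + 8 + 3 + 4 + 7 + 6 = 32
For comparison, the top-then-right route costs 40.

32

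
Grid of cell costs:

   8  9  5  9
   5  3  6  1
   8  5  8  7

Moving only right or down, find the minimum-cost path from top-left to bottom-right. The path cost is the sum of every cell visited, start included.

Cheapest: r0c0 r1c0 r1c1 r1c2 r1c3 r2c3
  8 + 5 + 3 + 6 + 1 + 7 = 30

30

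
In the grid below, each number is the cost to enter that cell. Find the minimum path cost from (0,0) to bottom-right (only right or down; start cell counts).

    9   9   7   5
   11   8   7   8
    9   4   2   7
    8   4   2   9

One optimal route is [0,0] → [0,1] → [1,1] → [2,1] → [2,2] → [3,2] → [3,3].
Its cost is 9 + 9 + 8 + 4 + 2 + 2 + 9 = 43.
For comparison, the top-then-right route costs 54.

43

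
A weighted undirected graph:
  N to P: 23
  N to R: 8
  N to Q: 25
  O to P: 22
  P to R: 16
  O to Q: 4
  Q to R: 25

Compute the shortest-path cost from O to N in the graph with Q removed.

Paths from O to N avoiding Q:
O→P→N: 22 + 23 = 45
O→P→R→N: 22 + 16 + 8 = 46
The minimum is 45.

45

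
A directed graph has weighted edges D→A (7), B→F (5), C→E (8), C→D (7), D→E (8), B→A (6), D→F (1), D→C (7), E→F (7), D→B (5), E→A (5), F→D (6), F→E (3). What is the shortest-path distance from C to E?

8

Paths from C to E:
C → D → B → F → E: 7 + 5 + 5 + 3 = 20
C → D → F → E: 7 + 1 + 3 = 11
C → E: 8
C → D → E: 7 + 8 = 15
Shortest: 8.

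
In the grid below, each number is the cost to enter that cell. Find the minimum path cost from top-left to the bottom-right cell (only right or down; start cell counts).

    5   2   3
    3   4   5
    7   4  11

26

One optimal route is (0,0) → (0,1) → (0,2) → (1,2) → (2,2).
Its cost is 5 + 2 + 3 + 5 + 11 = 26.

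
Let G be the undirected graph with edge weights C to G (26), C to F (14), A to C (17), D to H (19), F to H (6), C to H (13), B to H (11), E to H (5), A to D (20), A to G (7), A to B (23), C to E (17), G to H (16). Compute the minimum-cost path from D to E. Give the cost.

24

Checking several routes:
D-A-C-H-E: 20 + 17 + 13 + 5 = 55
D-A-G-H-E: 20 + 7 + 16 + 5 = 48
D-H-E: 19 + 5 = 24
D-A-C-E: 20 + 17 + 17 = 54
D-H-C-E: 19 + 13 + 17 = 49
Best route has total 24.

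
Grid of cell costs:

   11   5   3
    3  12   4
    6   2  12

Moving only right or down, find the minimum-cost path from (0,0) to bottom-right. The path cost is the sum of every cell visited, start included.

Cheapest: [0,0] -> [1,0] -> [2,0] -> [2,1] -> [2,2]
  11 + 3 + 6 + 2 + 12 = 34
(Top row then right column would cost 35.)

34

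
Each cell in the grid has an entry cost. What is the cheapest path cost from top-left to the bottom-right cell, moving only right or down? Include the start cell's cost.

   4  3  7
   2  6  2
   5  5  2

One optimal route is (0,0) → (1,0) → (1,1) → (1,2) → (2,2).
Its cost is 4 + 2 + 6 + 2 + 2 = 16.
For comparison, the top-then-right route costs 18.

16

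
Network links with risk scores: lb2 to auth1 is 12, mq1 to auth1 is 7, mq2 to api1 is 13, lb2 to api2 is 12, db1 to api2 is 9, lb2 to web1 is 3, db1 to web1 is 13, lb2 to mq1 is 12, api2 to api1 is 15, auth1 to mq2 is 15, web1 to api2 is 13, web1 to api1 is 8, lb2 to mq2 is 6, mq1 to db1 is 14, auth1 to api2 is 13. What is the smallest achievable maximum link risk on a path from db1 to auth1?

Checking several routes:
db1-api2-lb2-mq1-auth1: max(9, 12, 12, 7) = 12
db1-web1-lb2-mq1-auth1: max(13, 3, 12, 7) = 13
db1-api2-lb2-auth1: max(9, 12, 12) = 12
db1-web1-lb2-api2-auth1: max(13, 3, 12, 13) = 13
The minimum achievable maximum is 12.

12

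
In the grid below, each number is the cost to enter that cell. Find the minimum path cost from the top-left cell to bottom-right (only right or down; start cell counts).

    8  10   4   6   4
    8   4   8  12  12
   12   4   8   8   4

Take [0,0]→[1,0]→[1,1]→[2,1]→[2,2]→[2,3]→[2,4] for a total of 8 + 8 + 4 + 4 + 8 + 8 + 4 = 44.
For comparison, the top-then-right route costs 48.

44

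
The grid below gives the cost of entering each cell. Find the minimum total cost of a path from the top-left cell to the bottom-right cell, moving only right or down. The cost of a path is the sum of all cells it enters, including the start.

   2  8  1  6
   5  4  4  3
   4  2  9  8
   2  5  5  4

27

Take [0,0] -> [1,0] -> [1,1] -> [2,1] -> [3,1] -> [3,2] -> [3,3] for a total of 2 + 5 + 4 + 2 + 5 + 5 + 4 = 27.
(Top row then right column would cost 32.)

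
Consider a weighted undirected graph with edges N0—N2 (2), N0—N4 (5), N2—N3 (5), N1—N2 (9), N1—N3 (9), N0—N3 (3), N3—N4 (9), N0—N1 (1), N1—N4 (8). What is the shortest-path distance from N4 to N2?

A few of the N4→N2 routes:
N4→N0→N3→N2: 5 + 3 + 5 = 13
N4→N3→N0→N2: 9 + 3 + 2 = 14
N4→N1→N0→N2: 8 + 1 + 2 = 11
N4→N0→N2: 5 + 2 = 7
The minimum is 7.

7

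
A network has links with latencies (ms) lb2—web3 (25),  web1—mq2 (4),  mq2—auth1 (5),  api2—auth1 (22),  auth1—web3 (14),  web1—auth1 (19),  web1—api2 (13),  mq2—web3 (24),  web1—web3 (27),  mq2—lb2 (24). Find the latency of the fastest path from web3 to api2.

Some routes from web3 to api2:
web3 -> auth1 -> mq2 -> web1 -> api2: 14 + 5 + 4 + 13 = 36
web3 -> web1 -> api2: 27 + 13 = 40
web3 -> auth1 -> api2: 14 + 22 = 36
The minimum is 36 ms.

36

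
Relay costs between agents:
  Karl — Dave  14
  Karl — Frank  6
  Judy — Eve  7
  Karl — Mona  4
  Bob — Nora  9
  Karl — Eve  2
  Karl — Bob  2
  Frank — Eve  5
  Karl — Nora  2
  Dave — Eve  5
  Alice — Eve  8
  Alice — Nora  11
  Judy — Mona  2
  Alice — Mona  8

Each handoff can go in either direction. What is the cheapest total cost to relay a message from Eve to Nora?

4

A few of the Eve→Nora routes:
Eve → Frank → Karl → Nora: 5 + 6 + 2 = 13
Eve → Judy → Mona → Karl → Nora: 7 + 2 + 4 + 2 = 15
Eve → Karl → Nora: 2 + 2 = 4
Eve → Alice → Nora: 8 + 11 = 19
Eve → Karl → Bob → Nora: 2 + 2 + 9 = 13
Best route has total 4.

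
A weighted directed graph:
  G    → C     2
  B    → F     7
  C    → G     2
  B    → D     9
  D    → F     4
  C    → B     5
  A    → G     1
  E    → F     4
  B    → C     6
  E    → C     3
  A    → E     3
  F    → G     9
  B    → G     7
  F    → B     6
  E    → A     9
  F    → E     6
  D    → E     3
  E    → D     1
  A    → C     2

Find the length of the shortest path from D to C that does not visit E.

15

Routes from D to C avoiding E:
D→F→G→C: 4 + 9 + 2 = 15
D→F→B→G→C: 4 + 6 + 7 + 2 = 19
D→F→B→C: 4 + 6 + 6 = 16
Best route has total 15.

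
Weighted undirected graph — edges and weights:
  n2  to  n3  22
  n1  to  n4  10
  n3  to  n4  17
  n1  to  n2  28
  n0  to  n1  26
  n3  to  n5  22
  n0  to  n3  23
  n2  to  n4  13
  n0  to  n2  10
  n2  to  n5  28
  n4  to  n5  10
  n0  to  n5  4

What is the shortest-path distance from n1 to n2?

23

A few of the n1→n2 routes:
n1 - n0 - n2: 26 + 10 = 36
n1 - n2: 28
n1 - n4 - n5 - n0 - n2: 10 + 10 + 4 + 10 = 34
n1 - n4 - n2: 10 + 13 = 23
n1 - n4 - n5 - n2: 10 + 10 + 28 = 48
The minimum is 23.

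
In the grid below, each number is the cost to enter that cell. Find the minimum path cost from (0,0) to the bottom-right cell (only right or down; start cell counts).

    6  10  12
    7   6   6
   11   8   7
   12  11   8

One optimal route is (0,0) → (1,0) → (1,1) → (1,2) → (2,2) → (3,2).
Its cost is 6 + 7 + 6 + 6 + 7 + 8 = 40.

40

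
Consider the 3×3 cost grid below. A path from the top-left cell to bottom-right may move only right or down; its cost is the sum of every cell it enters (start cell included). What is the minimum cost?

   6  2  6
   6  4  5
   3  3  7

Best path: (0,0) → (0,1) → (1,1) → (2,1) → (2,2)
Cost: 6 + 2 + 4 + 3 + 7 = 22
(Top row then right column would cost 26.)

22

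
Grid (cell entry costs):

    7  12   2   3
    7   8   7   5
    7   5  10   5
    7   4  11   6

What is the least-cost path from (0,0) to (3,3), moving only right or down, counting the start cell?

One optimal route is r0c0 -> r0c1 -> r0c2 -> r0c3 -> r1c3 -> r2c3 -> r3c3.
Its cost is 7 + 12 + 2 + 3 + 5 + 5 + 6 = 40.

40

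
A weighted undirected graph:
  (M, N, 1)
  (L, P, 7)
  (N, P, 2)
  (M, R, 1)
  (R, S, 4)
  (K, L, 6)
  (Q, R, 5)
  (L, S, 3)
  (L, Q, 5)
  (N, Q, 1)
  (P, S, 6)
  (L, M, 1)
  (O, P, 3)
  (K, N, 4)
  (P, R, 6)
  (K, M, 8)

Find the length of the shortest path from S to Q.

6

A few of the S→Q routes:
S→L→M→N→Q: 3 + 1 + 1 + 1 = 6
S→L→Q: 3 + 5 = 8
S→R→M→N→Q: 4 + 1 + 1 + 1 = 7
The minimum is 6.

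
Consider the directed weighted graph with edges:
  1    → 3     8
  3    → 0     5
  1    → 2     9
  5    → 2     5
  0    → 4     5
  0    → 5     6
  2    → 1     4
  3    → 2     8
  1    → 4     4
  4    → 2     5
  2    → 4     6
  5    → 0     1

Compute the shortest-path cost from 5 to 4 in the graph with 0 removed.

11

Candidate routes:
5-2-1-4: 5 + 4 + 4 = 13
5-2-4: 5 + 6 = 11
The minimum is 11.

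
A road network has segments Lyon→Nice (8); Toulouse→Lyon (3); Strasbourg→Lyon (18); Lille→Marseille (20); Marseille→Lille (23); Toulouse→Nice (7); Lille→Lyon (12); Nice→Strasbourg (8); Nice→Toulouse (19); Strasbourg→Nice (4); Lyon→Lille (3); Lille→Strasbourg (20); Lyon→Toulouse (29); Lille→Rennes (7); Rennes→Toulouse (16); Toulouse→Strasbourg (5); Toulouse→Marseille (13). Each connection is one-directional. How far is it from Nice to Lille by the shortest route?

Candidate routes:
Nice → Toulouse → Marseille → Lille: 19 + 13 + 23 = 55
Nice → Strasbourg → Lyon → Toulouse → Marseille → Lille: 8 + 18 + 29 + 13 + 23 = 91
Nice → Toulouse → Lyon → Lille: 19 + 3 + 3 = 25
Nice → Toulouse → Strasbourg → Lyon → Lille: 19 + 5 + 18 + 3 = 45
Nice → Strasbourg → Lyon → Lille: 8 + 18 + 3 = 29
Shortest: 25 mi.

25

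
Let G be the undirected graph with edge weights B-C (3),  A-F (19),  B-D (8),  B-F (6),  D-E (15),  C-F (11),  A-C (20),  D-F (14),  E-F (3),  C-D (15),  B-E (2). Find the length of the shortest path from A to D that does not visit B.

Candidate routes:
A - F - D: 19 + 14 = 33
A - F - E - D: 19 + 3 + 15 = 37
A - F - C - D: 19 + 11 + 15 = 45
A - C - D: 20 + 15 = 35
A - C - F - E - D: 20 + 11 + 3 + 15 = 49
A - C - F - D: 20 + 11 + 14 = 45
Shortest: 33.

33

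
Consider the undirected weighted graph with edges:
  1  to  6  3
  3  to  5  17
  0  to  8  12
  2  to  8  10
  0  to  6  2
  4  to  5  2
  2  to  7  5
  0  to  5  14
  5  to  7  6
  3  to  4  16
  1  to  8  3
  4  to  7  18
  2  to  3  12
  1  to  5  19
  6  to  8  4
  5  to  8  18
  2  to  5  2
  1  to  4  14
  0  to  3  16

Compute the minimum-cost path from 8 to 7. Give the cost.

Some routes from 8 to 7:
8-5-2-7: 18 + 2 + 5 = 25
8-2-7: 10 + 5 = 15
8-2-5-7: 10 + 2 + 6 = 18
8-5-7: 18 + 6 = 24
Best route has total 15.

15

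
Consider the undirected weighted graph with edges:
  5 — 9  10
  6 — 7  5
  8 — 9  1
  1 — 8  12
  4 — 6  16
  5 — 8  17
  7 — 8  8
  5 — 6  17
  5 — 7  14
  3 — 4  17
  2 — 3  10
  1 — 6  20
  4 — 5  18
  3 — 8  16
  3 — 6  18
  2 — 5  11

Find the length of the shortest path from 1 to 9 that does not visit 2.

13

Checking several routes:
1 - 8 - 5 - 9: 12 + 17 + 10 = 39
1 - 8 - 9: 12 + 1 = 13
1 - 6 - 7 - 8 - 9: 20 + 5 + 8 + 1 = 34
Shortest: 13.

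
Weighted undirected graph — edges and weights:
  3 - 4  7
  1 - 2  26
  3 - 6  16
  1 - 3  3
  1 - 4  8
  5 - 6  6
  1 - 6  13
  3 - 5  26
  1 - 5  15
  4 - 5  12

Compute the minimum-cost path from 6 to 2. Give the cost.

Comparing a few candidate routes:
6 → 3 → 1 → 2: 16 + 3 + 26 = 45
6 → 1 → 2: 13 + 26 = 39
6 → 5 → 1 → 2: 6 + 15 + 26 = 47
The minimum is 39.

39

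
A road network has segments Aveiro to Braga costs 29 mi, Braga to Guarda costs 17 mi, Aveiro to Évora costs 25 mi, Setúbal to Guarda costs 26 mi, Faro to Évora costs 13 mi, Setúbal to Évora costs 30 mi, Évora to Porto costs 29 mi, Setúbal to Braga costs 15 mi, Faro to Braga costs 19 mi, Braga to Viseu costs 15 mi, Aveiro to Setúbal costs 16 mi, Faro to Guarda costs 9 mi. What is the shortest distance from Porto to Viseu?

Comparing a few candidate routes:
Porto-Évora-Faro-Braga-Viseu: 29 + 13 + 19 + 15 = 76
Porto-Évora-Aveiro-Braga-Viseu: 29 + 25 + 29 + 15 = 98
Porto-Évora-Aveiro-Setúbal-Braga-Viseu: 29 + 25 + 16 + 15 + 15 = 100
Porto-Évora-Setúbal-Braga-Viseu: 29 + 30 + 15 + 15 = 89
Porto-Évora-Faro-Guarda-Braga-Viseu: 29 + 13 + 9 + 17 + 15 = 83
Shortest: 76 mi.

76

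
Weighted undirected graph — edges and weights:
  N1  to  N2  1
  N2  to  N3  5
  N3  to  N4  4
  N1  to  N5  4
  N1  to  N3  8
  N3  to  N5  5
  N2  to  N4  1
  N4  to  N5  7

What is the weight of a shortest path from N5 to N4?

Some routes from N5 to N4:
N5→N1→N2→N4: 4 + 1 + 1 = 6
N5→N4: 7
N5→N3→N4: 5 + 4 = 9
Best route has total 6.

6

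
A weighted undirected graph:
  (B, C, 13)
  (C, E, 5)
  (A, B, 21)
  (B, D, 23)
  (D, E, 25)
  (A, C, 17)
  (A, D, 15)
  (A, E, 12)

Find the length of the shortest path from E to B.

Some routes from E to B:
E-C-B: 5 + 13 = 18
E-C-A-B: 5 + 17 + 21 = 43
E-A-B: 12 + 21 = 33
E-A-D-B: 12 + 15 + 23 = 50
E-A-C-B: 12 + 17 + 13 = 42
E-D-B: 25 + 23 = 48
The minimum is 18.

18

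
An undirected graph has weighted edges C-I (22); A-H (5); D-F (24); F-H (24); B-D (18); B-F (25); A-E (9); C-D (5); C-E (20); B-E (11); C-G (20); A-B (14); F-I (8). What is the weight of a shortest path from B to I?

33

Some routes from B to I:
B -> D -> F -> I: 18 + 24 + 8 = 50
B -> D -> C -> I: 18 + 5 + 22 = 45
B -> F -> I: 25 + 8 = 33
Shortest: 33.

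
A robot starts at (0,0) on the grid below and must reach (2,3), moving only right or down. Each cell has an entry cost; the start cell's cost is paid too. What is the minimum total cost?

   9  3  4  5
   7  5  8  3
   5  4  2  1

24

One optimal route is (0,0) (0,1) (1,1) (2,1) (2,2) (2,3).
Its cost is 9 + 3 + 5 + 4 + 2 + 1 = 24.
(Top row then right column would cost 25.)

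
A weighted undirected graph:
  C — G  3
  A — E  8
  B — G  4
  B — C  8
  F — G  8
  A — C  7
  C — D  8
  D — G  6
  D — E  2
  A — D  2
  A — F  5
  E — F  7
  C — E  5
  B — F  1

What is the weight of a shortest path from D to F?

Some routes from D to F:
D - A - F: 2 + 5 = 7
D - E - A - F: 2 + 8 + 5 = 15
D - G - F: 6 + 8 = 14
D - G - B - F: 6 + 4 + 1 = 11
D - E - C - G - B - F: 2 + 5 + 3 + 4 + 1 = 15
D - E - F: 2 + 7 = 9
The minimum is 7.

7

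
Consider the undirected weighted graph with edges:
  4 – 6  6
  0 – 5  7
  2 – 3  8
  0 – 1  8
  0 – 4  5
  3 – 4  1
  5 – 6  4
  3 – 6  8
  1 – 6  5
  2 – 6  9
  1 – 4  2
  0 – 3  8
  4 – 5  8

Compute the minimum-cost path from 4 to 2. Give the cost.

9

Checking several routes:
4 → 3 → 6 → 2: 1 + 8 + 9 = 18
4 → 1 → 6 → 2: 2 + 5 + 9 = 16
4 → 6 → 2: 6 + 9 = 15
4 → 3 → 2: 1 + 8 = 9
Shortest: 9.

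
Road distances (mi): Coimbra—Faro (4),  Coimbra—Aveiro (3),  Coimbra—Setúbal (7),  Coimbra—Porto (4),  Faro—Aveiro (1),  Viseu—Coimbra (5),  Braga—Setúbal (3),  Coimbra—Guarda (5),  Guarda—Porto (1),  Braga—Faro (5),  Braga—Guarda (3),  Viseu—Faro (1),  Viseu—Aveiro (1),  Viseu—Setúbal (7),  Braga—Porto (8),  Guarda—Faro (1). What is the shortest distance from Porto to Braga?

4

Checking several routes:
Porto→Guarda→Faro→Braga: 1 + 1 + 5 = 7
Porto→Coimbra→Guarda→Braga: 4 + 5 + 3 = 12
Porto→Coimbra→Faro→Guarda→Braga: 4 + 4 + 1 + 3 = 12
Porto→Coimbra→Aveiro→Faro→Guarda→Braga: 4 + 3 + 1 + 1 + 3 = 12
Porto→Braga: 8
Porto→Guarda→Braga: 1 + 3 = 4
Shortest: 4 mi.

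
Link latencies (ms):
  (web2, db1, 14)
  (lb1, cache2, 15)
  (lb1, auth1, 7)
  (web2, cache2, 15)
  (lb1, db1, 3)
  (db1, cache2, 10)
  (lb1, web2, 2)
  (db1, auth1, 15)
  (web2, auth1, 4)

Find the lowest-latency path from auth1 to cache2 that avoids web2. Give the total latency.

20

Paths from auth1 to cache2 avoiding web2:
auth1-lb1-db1-cache2: 7 + 3 + 10 = 20
auth1-db1-lb1-cache2: 15 + 3 + 15 = 33
auth1-db1-cache2: 15 + 10 = 25
auth1-lb1-cache2: 7 + 15 = 22
Shortest: 20 ms.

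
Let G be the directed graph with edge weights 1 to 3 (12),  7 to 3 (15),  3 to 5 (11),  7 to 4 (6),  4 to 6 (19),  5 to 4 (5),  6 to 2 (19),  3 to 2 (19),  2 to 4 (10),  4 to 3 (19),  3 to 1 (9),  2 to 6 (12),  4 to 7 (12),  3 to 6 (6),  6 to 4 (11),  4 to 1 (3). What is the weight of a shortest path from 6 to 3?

26

A few of the 6→3 routes:
6→4→1→3: 11 + 3 + 12 = 26
6→4→3: 11 + 19 = 30
6→4→7→3: 11 + 12 + 15 = 38
Best route has total 26.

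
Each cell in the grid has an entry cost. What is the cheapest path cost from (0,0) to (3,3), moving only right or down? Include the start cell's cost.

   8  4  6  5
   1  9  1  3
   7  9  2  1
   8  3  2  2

24

Take [0,0] [0,1] [0,2] [1,2] [2,2] [2,3] [3,3] for a total of 8 + 4 + 6 + 1 + 2 + 1 + 2 = 24.
For comparison, the top-then-right route costs 29.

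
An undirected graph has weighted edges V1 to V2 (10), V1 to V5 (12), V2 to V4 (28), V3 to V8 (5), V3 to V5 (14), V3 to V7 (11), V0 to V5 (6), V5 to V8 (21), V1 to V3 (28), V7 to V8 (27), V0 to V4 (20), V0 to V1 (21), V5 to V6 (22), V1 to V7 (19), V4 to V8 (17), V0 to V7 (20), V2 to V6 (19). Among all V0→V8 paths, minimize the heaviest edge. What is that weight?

14

Checking several routes:
V0 -> V7 -> V1 -> V5 -> V3 -> V8: max(20, 19, 12, 14, 5) = 20
V0 -> V7 -> V3 -> V8: max(20, 11, 5) = 20
V0 -> V5 -> V1 -> V7 -> V3 -> V8: max(6, 12, 19, 11, 5) = 19
V0 -> V5 -> V3 -> V8: max(6, 14, 5) = 14
V0 -> V4 -> V8: max(20, 17) = 20
Best route has worst link 14.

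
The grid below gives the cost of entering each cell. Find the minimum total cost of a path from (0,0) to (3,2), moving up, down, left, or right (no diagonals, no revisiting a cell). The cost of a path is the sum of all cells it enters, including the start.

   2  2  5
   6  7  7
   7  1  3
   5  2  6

20

One optimal route is (0,0) → (0,1) → (1,1) → (2,1) → (3,1) → (3,2).
Its cost is 2 + 2 + 7 + 1 + 2 + 6 = 20.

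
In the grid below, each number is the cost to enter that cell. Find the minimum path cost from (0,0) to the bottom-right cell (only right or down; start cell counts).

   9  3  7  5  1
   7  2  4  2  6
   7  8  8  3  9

32

Path (0,0)→(0,1)→(1,1)→(1,2)→(1,3)→(2,3)→(2,4): 9 + 3 + 2 + 4 + 2 + 3 + 9 = 32.
For comparison, the top-then-right route costs 40.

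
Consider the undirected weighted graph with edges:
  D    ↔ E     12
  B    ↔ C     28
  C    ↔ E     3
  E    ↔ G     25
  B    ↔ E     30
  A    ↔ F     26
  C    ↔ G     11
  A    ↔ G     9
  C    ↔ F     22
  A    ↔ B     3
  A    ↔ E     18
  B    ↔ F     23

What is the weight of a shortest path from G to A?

A few of the G→A routes:
G - C - E - A: 11 + 3 + 18 = 32
G - A: 9
G - C - E - B - A: 11 + 3 + 30 + 3 = 47
G - C - B - A: 11 + 28 + 3 = 42
G - E - A: 25 + 18 = 43
The minimum is 9.

9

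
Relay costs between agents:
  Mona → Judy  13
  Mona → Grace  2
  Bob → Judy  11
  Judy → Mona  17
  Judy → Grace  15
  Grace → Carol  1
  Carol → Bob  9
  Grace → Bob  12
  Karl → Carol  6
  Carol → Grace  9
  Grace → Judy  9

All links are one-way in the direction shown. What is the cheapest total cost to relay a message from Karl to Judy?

24

Routes from Karl to Judy:
Karl→Carol→Bob→Judy: 6 + 9 + 11 = 26
Karl→Carol→Grace→Bob→Judy: 6 + 9 + 12 + 11 = 38
Karl→Carol→Grace→Judy: 6 + 9 + 9 = 24
Shortest: 24.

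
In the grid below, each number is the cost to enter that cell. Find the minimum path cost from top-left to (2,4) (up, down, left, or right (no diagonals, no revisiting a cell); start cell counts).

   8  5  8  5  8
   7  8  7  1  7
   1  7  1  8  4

Take [0,0] → [1,0] → [2,0] → [2,1] → [2,2] → [2,3] → [2,4] for a total of 8 + 7 + 1 + 7 + 1 + 8 + 4 = 36.

36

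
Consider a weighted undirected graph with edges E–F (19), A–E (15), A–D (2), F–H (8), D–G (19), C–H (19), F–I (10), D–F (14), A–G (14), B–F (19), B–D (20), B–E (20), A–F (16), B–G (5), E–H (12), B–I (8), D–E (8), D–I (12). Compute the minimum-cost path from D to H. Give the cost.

20

Checking several routes:
D -> A -> E -> H: 2 + 15 + 12 = 29
D -> A -> F -> H: 2 + 16 + 8 = 26
D -> F -> H: 14 + 8 = 22
D -> E -> H: 8 + 12 = 20
Shortest: 20.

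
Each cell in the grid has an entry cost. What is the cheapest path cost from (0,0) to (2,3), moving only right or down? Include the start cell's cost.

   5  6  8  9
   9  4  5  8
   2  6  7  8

Cheapest: [0,0] → [0,1] → [1,1] → [1,2] → [2,2] → [2,3]
  5 + 6 + 4 + 5 + 7 + 8 = 35
For comparison, the top-then-right route costs 44.

35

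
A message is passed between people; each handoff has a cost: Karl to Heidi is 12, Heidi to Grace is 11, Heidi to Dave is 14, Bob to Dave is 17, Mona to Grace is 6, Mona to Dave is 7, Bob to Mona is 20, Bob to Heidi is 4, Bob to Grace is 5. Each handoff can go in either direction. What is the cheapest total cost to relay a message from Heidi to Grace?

9

Checking several routes:
Heidi -> Bob -> Grace: 4 + 5 = 9
Heidi -> Bob -> Mona -> Grace: 4 + 20 + 6 = 30
Heidi -> Dave -> Mona -> Grace: 14 + 7 + 6 = 27
Heidi -> Grace: 11
The minimum is 9.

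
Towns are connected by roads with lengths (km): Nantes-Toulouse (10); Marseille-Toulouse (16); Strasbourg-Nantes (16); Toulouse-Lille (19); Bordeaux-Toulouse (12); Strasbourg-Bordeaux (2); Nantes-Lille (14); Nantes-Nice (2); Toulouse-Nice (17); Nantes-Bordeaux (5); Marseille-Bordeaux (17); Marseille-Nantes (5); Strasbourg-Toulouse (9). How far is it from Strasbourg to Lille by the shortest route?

21

Checking several routes:
Strasbourg→Toulouse→Lille: 9 + 19 = 28
Strasbourg→Bordeaux→Toulouse→Lille: 2 + 12 + 19 = 33
Strasbourg→Toulouse→Nantes→Lille: 9 + 10 + 14 = 33
Strasbourg→Bordeaux→Nantes→Lille: 2 + 5 + 14 = 21
Strasbourg→Nantes→Lille: 16 + 14 = 30
The minimum is 21 km.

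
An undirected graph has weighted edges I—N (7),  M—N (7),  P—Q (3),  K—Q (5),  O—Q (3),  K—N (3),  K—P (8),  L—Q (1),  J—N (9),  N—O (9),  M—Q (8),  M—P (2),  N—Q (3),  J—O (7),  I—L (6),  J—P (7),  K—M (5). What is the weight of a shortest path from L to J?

11

Some routes from L to J:
L - Q - P - J: 1 + 3 + 7 = 11
L - Q - M - P - J: 1 + 8 + 2 + 7 = 18
L - Q - N - J: 1 + 3 + 9 = 13
L - Q - O - J: 1 + 3 + 7 = 11
L - Q - K - M - P - J: 1 + 5 + 5 + 2 + 7 = 20
L - Q - K - N - J: 1 + 5 + 3 + 9 = 18
Best route has total 11.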